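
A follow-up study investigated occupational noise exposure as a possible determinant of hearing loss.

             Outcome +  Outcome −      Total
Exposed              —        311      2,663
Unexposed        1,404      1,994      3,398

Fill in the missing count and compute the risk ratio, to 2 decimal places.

2.14

The missing cell is in the exposed row: 2663 − 311 = 2352.
So a = 2352, b = 311, c = 1404, d = 1994.
RR = [a/(a+b)] / [c/(c+d)] = (2352/2663) / (1404/3398) = 0.88321/0.41318 = 2.13758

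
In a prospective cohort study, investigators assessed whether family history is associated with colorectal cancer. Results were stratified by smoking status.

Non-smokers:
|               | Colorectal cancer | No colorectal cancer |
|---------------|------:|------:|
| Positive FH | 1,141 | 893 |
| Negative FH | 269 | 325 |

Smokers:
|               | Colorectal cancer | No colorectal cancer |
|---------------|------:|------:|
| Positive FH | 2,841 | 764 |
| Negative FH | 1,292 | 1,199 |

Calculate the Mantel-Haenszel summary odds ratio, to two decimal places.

2.76

OR_MH = Σ(aᵢdᵢ/nᵢ) / Σ(bᵢcᵢ/nᵢ), where nᵢ is the stratum total.
Stratum 1 (Non-smokers): n = 2628; a·d/n = 1141·325/2628 = 141.1054; b·c/n = 893·269/2628 = 91.4068
Stratum 2 (Smokers): n = 6096; a·d/n = 2841·1199/6096 = 558.7859; b·c/n = 764·1292/6096 = 161.9239
OR_MH = (141.1054 + 558.7859) / (91.4068 + 161.9239) = 699.8913 / 253.3307 = 2.76276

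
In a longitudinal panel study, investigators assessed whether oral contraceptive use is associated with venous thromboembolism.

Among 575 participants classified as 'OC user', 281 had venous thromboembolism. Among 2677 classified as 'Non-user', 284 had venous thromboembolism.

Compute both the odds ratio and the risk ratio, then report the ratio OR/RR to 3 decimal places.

1.748

From the description: a = 281, b = 294, c = 284, d = 2393.
OR = (281·2393)/(294·284) = 672433/83496 = 8.05348
Risk in exposed = 281/575 = 0.48870; risk in unexposed = 284/2677 = 0.10609; RR = 4.60647
OR/RR = 8.05348 / 4.60647 = 1.74830
The outcome is not rare, so the OR lies further from 1 than the RR.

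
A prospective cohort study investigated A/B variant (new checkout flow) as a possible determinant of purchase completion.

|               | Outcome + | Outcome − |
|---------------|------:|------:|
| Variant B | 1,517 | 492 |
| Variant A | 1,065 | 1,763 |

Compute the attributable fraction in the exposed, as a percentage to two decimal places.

50.13

Cells: a = 1517, b = 492, c = 1065, d = 1763.
Risk in exposed = 1517/2009 = 0.75510; risk in unexposed = 1065/2828 = 0.37659.
RR = 0.75510/0.37659 = 2.00510
AR% = (RR − 1)/RR × 100 = (2.00510 − 1)/2.00510 × 100 = 50.1271%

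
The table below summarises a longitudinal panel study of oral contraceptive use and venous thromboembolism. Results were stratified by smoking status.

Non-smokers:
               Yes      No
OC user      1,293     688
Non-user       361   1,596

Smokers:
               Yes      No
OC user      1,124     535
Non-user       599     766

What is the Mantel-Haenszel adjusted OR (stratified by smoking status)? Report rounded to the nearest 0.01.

4.78

OR_MH = Σ(aᵢdᵢ/nᵢ) / Σ(bᵢcᵢ/nᵢ), where nᵢ is the stratum total.
Stratum 1 (Non-smokers): n = 3938; a·d/n = 1293·1596/3938 = 524.0295; b·c/n = 688·361/3938 = 63.0696
Stratum 2 (Smokers): n = 3024; a·d/n = 1124·766/3024 = 284.7169; b·c/n = 535·599/3024 = 105.9739
OR_MH = (524.0295 + 284.7169) / (63.0696 + 105.9739) = 808.7464 / 169.0435 = 4.78425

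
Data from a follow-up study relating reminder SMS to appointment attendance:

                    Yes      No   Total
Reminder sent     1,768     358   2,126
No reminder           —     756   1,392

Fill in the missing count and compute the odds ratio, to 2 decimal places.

5.87

The missing cell is in the unexposed row: 1392 − 756 = 636.
So a = 1768, b = 358, c = 636, d = 756.
OR = (a·d)/(b·c) = (1768 × 756) / (358 × 636) = 1336608 / 227688 = 5.87035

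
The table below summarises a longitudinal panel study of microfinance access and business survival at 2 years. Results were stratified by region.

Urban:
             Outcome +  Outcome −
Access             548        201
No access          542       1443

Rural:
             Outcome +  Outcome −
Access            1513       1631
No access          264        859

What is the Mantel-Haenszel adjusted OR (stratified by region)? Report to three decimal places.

OR_MH = Σ(aᵢdᵢ/nᵢ) / Σ(bᵢcᵢ/nᵢ), where nᵢ is the stratum total.
Stratum 1 (Urban): n = 2734; a·d/n = 548·1443/2734 = 289.2334; b·c/n = 201·542/2734 = 39.8471
Stratum 2 (Rural): n = 4267; a·d/n = 1513·859/4267 = 304.5857; b·c/n = 1631·264/4267 = 100.9102
OR_MH = (289.2334 + 304.5857) / (39.8471 + 100.9102) = 593.8190 / 140.7574 = 4.21874

4.219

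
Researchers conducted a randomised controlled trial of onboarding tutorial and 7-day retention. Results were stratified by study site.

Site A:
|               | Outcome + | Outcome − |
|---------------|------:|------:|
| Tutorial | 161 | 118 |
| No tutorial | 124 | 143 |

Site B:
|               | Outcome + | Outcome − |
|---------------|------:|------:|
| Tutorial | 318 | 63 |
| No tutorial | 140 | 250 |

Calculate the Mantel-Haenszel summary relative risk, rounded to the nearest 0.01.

1.81

RR_MH = Σ(aᵢ·n₀ᵢ/nᵢ) / Σ(cᵢ·n₁ᵢ/nᵢ), with n₁ᵢ = aᵢ+bᵢ (exposed), n₀ᵢ = cᵢ+dᵢ (unexposed), nᵢ = n₁ᵢ+n₀ᵢ.
Stratum 1 (Site A): n₁ = 279, n₀ = 267, n = 546; a·n₀/n = 161·267/546 = 78.7308; c·n₁/n = 124·279/546 = 63.3626
Stratum 2 (Site B): n₁ = 381, n₀ = 390, n = 771; a·n₀/n = 318·390/771 = 160.8560; c·n₁/n = 140·381/771 = 69.1829
RR_MH = (78.7308 + 160.8560) / (63.3626 + 69.1829) = 239.5868 / 132.5455 = 1.80758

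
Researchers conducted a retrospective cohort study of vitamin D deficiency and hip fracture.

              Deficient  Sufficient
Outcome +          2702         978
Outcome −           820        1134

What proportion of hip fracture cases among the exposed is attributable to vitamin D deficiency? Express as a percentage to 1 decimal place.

Reading the table with exposure as columns: a = 2702 (Deficient, case), b = 820 (Deficient, non-case), c = 978 (Sufficient, case), d = 1134.
Risk in exposed = 2702/3522 = 0.76718; risk in unexposed = 978/2112 = 0.46307.
RR = 0.76718/0.46307 = 1.65673
AR% = (RR − 1)/RR × 100 = (1.65673 − 1)/1.65673 × 100 = 39.6400%

39.6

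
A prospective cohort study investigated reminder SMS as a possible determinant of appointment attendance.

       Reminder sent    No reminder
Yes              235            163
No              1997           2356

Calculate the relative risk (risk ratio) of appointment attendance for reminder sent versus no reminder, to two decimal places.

1.63

Reading the table with exposure as columns: a = 235 (Reminder sent, case), b = 1997 (Reminder sent, non-case), c = 163 (No reminder, case), d = 2356.
Risk in exposed = 235/2232 = 0.10529; risk in unexposed = 163/2519 = 0.06471.
RR = 0.10529 / 0.06471 = 1.62710
The risk among the exposed is 1.63 times that among the unexposed.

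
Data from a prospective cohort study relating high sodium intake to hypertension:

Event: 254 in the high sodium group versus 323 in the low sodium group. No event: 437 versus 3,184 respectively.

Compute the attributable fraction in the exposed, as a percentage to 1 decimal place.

74.9

From the description: a = 254, b = 437, c = 323, d = 3184.
Risk in exposed = 254/691 = 0.36758; risk in unexposed = 323/3507 = 0.09210.
RR = 0.36758/0.09210 = 3.99107
AR% = (RR − 1)/RR × 100 = (3.99107 − 1)/3.99107 × 100 = 74.9440%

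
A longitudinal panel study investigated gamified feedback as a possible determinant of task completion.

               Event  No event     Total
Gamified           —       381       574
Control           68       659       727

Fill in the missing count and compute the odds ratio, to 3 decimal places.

The missing cell is in the exposed row: 574 − 381 = 193.
So a = 193, b = 381, c = 68, d = 659.
OR = (a·d)/(b·c) = (193 × 659) / (381 × 68) = 127187 / 25908 = 4.90918

4.909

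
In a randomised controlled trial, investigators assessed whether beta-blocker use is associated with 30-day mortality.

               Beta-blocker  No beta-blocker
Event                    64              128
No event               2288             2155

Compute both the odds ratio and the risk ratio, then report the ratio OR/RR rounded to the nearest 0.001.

0.970

Reading the table with exposure as columns: a = 64 (Beta-blocker, case), b = 2288 (Beta-blocker, non-case), c = 128 (No beta-blocker, case), d = 2155.
OR = (64·2155)/(2288·128) = 137920/292864 = 0.47094
Risk in exposed = 64/2352 = 0.02721; risk in unexposed = 128/2283 = 0.05607; RR = 0.48533
OR/RR = 0.47094 / 0.48533 = 0.97034
The outcome is rare in both groups, so OR ≈ RR (ratio near 1).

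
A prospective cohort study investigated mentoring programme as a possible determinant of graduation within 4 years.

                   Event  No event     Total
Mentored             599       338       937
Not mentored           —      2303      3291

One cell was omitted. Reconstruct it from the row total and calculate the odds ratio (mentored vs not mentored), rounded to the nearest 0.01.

The missing cell is in the unexposed row: 3291 − 2303 = 988.
So a = 599, b = 338, c = 988, d = 2303.
OR = (a·d)/(b·c) = (599 × 2303) / (338 × 988) = 1379497 / 333944 = 4.13092

4.13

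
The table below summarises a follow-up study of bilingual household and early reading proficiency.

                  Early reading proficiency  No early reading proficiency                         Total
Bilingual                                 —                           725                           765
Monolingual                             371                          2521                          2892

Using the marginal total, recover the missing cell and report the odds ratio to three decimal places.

The missing cell is in the exposed row: 765 − 725 = 40.
So a = 40, b = 725, c = 371, d = 2521.
OR = (a·d)/(b·c) = (40 × 2521) / (725 × 371) = 100840 / 268975 = 0.37490

0.375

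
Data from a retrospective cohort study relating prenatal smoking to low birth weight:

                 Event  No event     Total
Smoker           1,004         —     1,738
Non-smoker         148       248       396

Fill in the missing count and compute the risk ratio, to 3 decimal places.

1.546

The missing cell is in the exposed row: 1738 − 1004 = 734.
So a = 1004, b = 734, c = 148, d = 248.
RR = [a/(a+b)] / [c/(c+d)] = (1004/1738) / (148/396) = 0.57768/0.37374 = 1.54567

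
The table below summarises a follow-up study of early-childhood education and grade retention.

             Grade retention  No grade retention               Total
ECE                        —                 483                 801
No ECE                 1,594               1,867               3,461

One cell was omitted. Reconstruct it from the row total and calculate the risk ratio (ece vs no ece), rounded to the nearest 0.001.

0.862

The missing cell is in the exposed row: 801 − 483 = 318.
So a = 318, b = 483, c = 1594, d = 1867.
RR = [a/(a+b)] / [c/(c+d)] = (318/801) / (1594/3461) = 0.39700/0.46056 = 0.86200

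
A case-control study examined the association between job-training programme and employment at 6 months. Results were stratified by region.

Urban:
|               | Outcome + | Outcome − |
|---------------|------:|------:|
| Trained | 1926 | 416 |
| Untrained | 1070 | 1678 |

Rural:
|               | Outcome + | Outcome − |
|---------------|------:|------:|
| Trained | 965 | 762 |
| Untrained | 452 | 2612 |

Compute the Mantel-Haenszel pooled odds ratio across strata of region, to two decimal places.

7.29

OR_MH = Σ(aᵢdᵢ/nᵢ) / Σ(bᵢcᵢ/nᵢ), where nᵢ is the stratum total.
Stratum 1 (Urban): n = 5090; a·d/n = 1926·1678/5090 = 634.9367; b·c/n = 416·1070/5090 = 87.4499
Stratum 2 (Rural): n = 4791; a·d/n = 965·2612/4791 = 526.1073; b·c/n = 762·452/4791 = 71.8898
OR_MH = (634.9367 + 526.1073) / (87.4499 + 71.8898) = 1161.0440 / 159.3397 = 7.28660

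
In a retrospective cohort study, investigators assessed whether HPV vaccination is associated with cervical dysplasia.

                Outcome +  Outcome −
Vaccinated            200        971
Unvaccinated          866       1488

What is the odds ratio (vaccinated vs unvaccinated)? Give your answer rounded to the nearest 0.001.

Cells: a = 200, b = 971, c = 866, d = 1488.
OR = (a·d)/(b·c) = (200 × 1488) / (971 × 866) = 297600 / 840886 = 0.35391
Exposure is associated with lower odds of cervical dysplasia (OR = 0.35 < 1).

0.354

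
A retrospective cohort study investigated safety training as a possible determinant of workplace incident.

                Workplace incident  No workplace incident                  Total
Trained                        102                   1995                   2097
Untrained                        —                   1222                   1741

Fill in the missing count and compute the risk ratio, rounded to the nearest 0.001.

0.163

The missing cell is in the unexposed row: 1741 − 1222 = 519.
So a = 102, b = 1995, c = 519, d = 1222.
RR = [a/(a+b)] / [c/(c+d)] = (102/2097) / (519/1741) = 0.04864/0.29810 = 0.16317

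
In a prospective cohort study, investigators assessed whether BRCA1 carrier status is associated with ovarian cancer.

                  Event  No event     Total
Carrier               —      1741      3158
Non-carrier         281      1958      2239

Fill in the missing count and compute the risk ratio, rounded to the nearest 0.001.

3.575

The missing cell is in the exposed row: 3158 − 1741 = 1417.
So a = 1417, b = 1741, c = 281, d = 1958.
RR = [a/(a+b)] / [c/(c+d)] = (1417/3158) / (281/2239) = 0.44870/0.12550 = 3.57524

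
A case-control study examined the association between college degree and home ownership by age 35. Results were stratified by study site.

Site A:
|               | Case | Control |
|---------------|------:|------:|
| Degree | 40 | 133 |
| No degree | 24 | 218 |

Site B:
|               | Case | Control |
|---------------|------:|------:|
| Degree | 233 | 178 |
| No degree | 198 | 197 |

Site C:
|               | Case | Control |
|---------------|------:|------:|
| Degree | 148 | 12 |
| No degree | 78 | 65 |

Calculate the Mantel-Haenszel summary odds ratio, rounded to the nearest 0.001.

2.013

OR_MH = Σ(aᵢdᵢ/nᵢ) / Σ(bᵢcᵢ/nᵢ), where nᵢ is the stratum total.
Stratum 1 (Site A): n = 415; a·d/n = 40·218/415 = 21.0120; b·c/n = 133·24/415 = 7.6916
Stratum 2 (Site B): n = 806; a·d/n = 233·197/806 = 56.9491; b·c/n = 178·198/806 = 43.7270
Stratum 3 (Site C): n = 303; a·d/n = 148·65/303 = 31.7492; b·c/n = 12·78/303 = 3.0891
OR_MH = (21.0120 + 56.9491 + 31.7492) / (7.6916 + 43.7270 + 3.0891) = 109.7104 / 54.5077 = 2.01275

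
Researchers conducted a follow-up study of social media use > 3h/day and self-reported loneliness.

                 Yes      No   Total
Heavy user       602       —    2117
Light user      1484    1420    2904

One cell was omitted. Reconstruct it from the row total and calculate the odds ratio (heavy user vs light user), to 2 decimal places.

0.38

The missing cell is in the exposed row: 2117 − 602 = 1515.
So a = 602, b = 1515, c = 1484, d = 1420.
OR = (a·d)/(b·c) = (602 × 1420) / (1515 × 1484) = 854840 / 2248260 = 0.38022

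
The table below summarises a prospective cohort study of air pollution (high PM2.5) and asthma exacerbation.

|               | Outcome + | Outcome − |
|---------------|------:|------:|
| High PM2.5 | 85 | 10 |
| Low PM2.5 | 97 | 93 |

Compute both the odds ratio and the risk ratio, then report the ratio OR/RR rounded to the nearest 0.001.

4.650

Cells: a = 85, b = 10, c = 97, d = 93.
OR = (85·93)/(10·97) = 7905/970 = 8.14948
Risk in exposed = 85/95 = 0.89474; risk in unexposed = 97/190 = 0.51053; RR = 1.75258
OR/RR = 8.14948 / 1.75258 = 4.65000
The outcome is not rare, so the OR lies further from 1 than the RR.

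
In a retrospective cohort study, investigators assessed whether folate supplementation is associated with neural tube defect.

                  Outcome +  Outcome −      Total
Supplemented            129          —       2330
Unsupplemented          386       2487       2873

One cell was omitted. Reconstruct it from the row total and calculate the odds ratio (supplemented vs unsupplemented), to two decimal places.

The missing cell is in the exposed row: 2330 − 129 = 2201.
So a = 129, b = 2201, c = 386, d = 2487.
OR = (a·d)/(b·c) = (129 × 2487) / (2201 × 386) = 320823 / 849586 = 0.37762

0.38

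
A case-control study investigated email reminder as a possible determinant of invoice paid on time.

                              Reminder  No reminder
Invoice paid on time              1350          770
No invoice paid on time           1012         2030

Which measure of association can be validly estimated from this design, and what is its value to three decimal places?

3.517

Reading the table with exposure as columns: a = 1350 (Reminder, case), b = 1012 (Reminder, non-case), c = 770 (No reminder, case), d = 2030.
This is a case-control study: participants were sampled on outcome status, so risks in the source population cannot be estimated directly — relative risk is not valid here. The odds ratio is the appropriate measure.
OR = (a·d)/(b·c) = (1350 × 2030) / (1012 × 770) = 2740500 / 779240 = 3.51689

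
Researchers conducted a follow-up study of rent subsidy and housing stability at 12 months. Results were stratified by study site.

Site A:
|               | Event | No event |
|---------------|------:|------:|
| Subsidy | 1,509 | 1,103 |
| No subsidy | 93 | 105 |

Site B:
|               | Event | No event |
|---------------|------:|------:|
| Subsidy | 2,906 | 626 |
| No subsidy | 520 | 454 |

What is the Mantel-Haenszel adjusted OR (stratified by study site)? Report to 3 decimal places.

3.211

OR_MH = Σ(aᵢdᵢ/nᵢ) / Σ(bᵢcᵢ/nᵢ), where nᵢ is the stratum total.
Stratum 1 (Site A): n = 2810; a·d/n = 1509·105/2810 = 56.3861; b·c/n = 1103·93/2810 = 36.5050
Stratum 2 (Site B): n = 4506; a·d/n = 2906·454/4506 = 292.7927; b·c/n = 626·520/4506 = 72.2415
OR_MH = (56.3861 + 292.7927) / (36.5050 + 72.2415) = 349.1788 / 108.7464 = 3.21095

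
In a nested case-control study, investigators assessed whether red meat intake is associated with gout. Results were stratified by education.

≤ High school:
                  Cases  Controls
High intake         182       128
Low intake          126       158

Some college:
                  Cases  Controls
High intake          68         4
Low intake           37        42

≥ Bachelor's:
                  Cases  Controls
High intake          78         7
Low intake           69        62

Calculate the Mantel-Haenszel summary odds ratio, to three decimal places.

OR_MH = Σ(aᵢdᵢ/nᵢ) / Σ(bᵢcᵢ/nᵢ), where nᵢ is the stratum total.
Stratum 1 (≤ High school): n = 594; a·d/n = 182·158/594 = 48.4108; b·c/n = 128·126/594 = 27.1515
Stratum 2 (Some college): n = 151; a·d/n = 68·42/151 = 18.9139; b·c/n = 4·37/151 = 0.9801
Stratum 3 (≥ Bachelor's): n = 216; a·d/n = 78·62/216 = 22.3889; b·c/n = 7·69/216 = 2.2361
OR_MH = (48.4108 + 18.9139 + 22.3889) / (27.1515 + 0.9801 + 2.2361) = 89.7136 / 30.3678 = 2.95424

2.954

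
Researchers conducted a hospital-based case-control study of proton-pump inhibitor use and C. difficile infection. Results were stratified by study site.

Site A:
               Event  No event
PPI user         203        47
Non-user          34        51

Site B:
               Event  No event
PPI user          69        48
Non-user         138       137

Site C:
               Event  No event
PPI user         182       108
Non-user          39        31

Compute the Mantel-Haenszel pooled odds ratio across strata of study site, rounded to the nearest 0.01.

OR_MH = Σ(aᵢdᵢ/nᵢ) / Σ(bᵢcᵢ/nᵢ), where nᵢ is the stratum total.
Stratum 1 (Site A): n = 335; a·d/n = 203·51/335 = 30.9045; b·c/n = 47·34/335 = 4.7701
Stratum 2 (Site B): n = 392; a·d/n = 69·137/392 = 24.1148; b·c/n = 48·138/392 = 16.8980
Stratum 3 (Site C): n = 360; a·d/n = 182·31/360 = 15.6722; b·c/n = 108·39/360 = 11.7000
OR_MH = (30.9045 + 24.1148 + 15.6722) / (4.7701 + 16.8980 + 11.7000) = 70.6915 / 33.3681 = 2.11853

2.12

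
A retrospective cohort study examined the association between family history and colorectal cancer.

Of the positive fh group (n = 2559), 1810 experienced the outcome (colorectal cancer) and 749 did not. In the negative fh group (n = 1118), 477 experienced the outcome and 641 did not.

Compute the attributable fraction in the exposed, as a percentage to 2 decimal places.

39.68

From the description: a = 1810, b = 749, c = 477, d = 641.
Risk in exposed = 1810/2559 = 0.70731; risk in unexposed = 477/1118 = 0.42665.
RR = 0.70731/0.42665 = 1.65780
AR% = (RR − 1)/RR × 100 = (1.65780 − 1)/1.65780 × 100 = 39.6790%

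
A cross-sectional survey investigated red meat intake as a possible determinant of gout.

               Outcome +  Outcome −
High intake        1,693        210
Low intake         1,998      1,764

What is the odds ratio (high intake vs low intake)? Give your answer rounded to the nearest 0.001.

7.118

Cells: a = 1693, b = 210, c = 1998, d = 1764.
OR = (a·d)/(b·c) = (1693 × 1764) / (210 × 1998) = 2986452 / 419580 = 7.11772
The odds of gout are about 7.12 times as high in the high intake group.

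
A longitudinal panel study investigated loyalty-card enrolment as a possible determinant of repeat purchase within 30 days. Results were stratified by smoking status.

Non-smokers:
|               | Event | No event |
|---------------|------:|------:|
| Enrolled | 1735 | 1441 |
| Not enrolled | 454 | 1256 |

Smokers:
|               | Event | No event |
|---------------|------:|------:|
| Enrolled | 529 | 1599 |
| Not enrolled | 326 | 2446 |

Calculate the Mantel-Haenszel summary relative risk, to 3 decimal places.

RR_MH = Σ(aᵢ·n₀ᵢ/nᵢ) / Σ(cᵢ·n₁ᵢ/nᵢ), with n₁ᵢ = aᵢ+bᵢ (exposed), n₀ᵢ = cᵢ+dᵢ (unexposed), nᵢ = n₁ᵢ+n₀ᵢ.
Stratum 1 (Non-smokers): n₁ = 3176, n₀ = 1710, n = 4886; a·n₀/n = 1735·1710/4886 = 607.2145; c·n₁/n = 454·3176/4886 = 295.1093
Stratum 2 (Smokers): n₁ = 2128, n₀ = 2772, n = 4900; a·n₀/n = 529·2772/4900 = 299.2629; c·n₁/n = 326·2128/4900 = 141.5771
RR_MH = (607.2145 + 299.2629) / (295.1093 + 141.5771) = 906.4773 / 436.6864 = 2.07581

2.076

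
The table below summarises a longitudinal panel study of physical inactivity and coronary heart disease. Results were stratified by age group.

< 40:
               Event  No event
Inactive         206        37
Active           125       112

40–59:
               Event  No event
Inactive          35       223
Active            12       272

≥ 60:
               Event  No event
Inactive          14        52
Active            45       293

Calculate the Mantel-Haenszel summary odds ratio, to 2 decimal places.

OR_MH = Σ(aᵢdᵢ/nᵢ) / Σ(bᵢcᵢ/nᵢ), where nᵢ is the stratum total.
Stratum 1 (< 40): n = 480; a·d/n = 206·112/480 = 48.0667; b·c/n = 37·125/480 = 9.6354
Stratum 2 (40–59): n = 542; a·d/n = 35·272/542 = 17.5646; b·c/n = 223·12/542 = 4.9373
Stratum 3 (≥ 60): n = 404; a·d/n = 14·293/404 = 10.1535; b·c/n = 52·45/404 = 5.7921
OR_MH = (48.0667 + 17.5646 + 10.1535) / (9.6354 + 4.9373 + 5.7921) = 75.7847 / 20.3648 = 3.72136

3.72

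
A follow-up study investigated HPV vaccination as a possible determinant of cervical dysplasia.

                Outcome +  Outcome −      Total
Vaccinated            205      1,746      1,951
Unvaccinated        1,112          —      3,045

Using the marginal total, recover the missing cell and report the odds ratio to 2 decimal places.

0.20

The missing cell is in the unexposed row: 3045 − 1112 = 1933.
So a = 205, b = 1746, c = 1112, d = 1933.
OR = (a·d)/(b·c) = (205 × 1933) / (1746 × 1112) = 396265 / 1941552 = 0.20410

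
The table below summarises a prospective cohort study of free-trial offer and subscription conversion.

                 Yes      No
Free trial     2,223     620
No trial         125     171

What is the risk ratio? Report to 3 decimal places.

Cells: a = 2223, b = 620, c = 125, d = 171.
Risk in exposed = 2223/2843 = 0.78192; risk in unexposed = 125/296 = 0.42230.
RR = 0.78192 / 0.42230 = 1.85159
The risk among the exposed is 1.85 times that among the unexposed.

1.852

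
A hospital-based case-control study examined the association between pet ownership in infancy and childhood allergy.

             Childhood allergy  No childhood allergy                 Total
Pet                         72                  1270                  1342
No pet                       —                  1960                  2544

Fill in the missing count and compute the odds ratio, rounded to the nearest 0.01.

0.19

The missing cell is in the unexposed row: 2544 − 1960 = 584.
So a = 72, b = 1270, c = 584, d = 1960.
OR = (a·d)/(b·c) = (72 × 1960) / (1270 × 584) = 141120 / 741680 = 0.19027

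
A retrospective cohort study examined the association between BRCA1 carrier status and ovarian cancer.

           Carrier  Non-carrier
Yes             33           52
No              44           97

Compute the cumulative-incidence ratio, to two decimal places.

Reading the table with exposure as columns: a = 33 (Carrier, case), b = 44 (Carrier, non-case), c = 52 (Non-carrier, case), d = 97.
Risk in exposed = 33/77 = 0.42857; risk in unexposed = 52/149 = 0.34899.
RR = 0.42857 / 0.34899 = 1.22802
The risk among the exposed is 1.23 times that among the unexposed.

1.23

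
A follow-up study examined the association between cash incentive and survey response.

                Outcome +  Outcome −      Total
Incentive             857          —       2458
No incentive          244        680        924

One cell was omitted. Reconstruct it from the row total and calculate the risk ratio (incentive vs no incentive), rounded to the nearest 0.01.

1.32

The missing cell is in the exposed row: 2458 − 857 = 1601.
So a = 857, b = 1601, c = 244, d = 680.
RR = [a/(a+b)] / [c/(c+d)] = (857/2458) / (244/924) = 0.34866/0.26407 = 1.32033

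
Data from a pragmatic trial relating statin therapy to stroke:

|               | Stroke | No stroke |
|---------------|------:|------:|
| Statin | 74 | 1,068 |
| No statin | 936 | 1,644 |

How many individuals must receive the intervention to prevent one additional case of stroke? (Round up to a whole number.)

Risk in treated group = 74/1142 = 0.06480; risk in control = 936/2580 = 0.36279.
Absolute risk reduction = 0.36279 − 0.06480 = 0.29799
NNT = 1 / ARR = 1 / 0.29799 = 3.356 → round up → 4

4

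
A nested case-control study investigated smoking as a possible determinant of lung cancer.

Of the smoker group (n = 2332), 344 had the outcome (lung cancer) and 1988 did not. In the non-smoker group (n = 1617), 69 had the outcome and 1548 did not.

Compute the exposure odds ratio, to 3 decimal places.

From the description: a = 344, b = 1988, c = 69, d = 1548.
OR = (a·d)/(b·c) = (344 × 1548) / (1988 × 69) = 532512 / 137172 = 3.88208
The odds of lung cancer are about 3.88 times as high in the smoker group.

3.882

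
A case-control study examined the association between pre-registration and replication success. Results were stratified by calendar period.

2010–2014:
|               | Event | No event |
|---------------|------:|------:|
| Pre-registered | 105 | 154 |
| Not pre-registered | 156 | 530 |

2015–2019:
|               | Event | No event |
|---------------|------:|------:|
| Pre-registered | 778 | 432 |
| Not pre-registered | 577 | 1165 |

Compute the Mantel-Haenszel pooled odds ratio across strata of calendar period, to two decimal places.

OR_MH = Σ(aᵢdᵢ/nᵢ) / Σ(bᵢcᵢ/nᵢ), where nᵢ is the stratum total.
Stratum 1 (2010–2014): n = 945; a·d/n = 105·530/945 = 58.8889; b·c/n = 154·156/945 = 25.4222
Stratum 2 (2015–2019): n = 2952; a·d/n = 778·1165/2952 = 307.0359; b·c/n = 432·577/2952 = 84.4390
OR_MH = (58.8889 + 307.0359) / (25.4222 + 84.4390) = 365.9248 / 109.8612 = 3.33079

3.33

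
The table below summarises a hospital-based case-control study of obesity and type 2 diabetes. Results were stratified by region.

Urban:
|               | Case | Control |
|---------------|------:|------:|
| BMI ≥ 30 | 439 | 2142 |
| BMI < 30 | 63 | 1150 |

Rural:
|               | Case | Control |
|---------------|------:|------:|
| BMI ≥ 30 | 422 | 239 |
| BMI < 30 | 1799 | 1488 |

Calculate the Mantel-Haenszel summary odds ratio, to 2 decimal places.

OR_MH = Σ(aᵢdᵢ/nᵢ) / Σ(bᵢcᵢ/nᵢ), where nᵢ is the stratum total.
Stratum 1 (Urban): n = 3794; a·d/n = 439·1150/3794 = 133.0654; b·c/n = 2142·63/3794 = 35.5683
Stratum 2 (Rural): n = 3948; a·d/n = 422·1488/3948 = 159.0517; b·c/n = 239·1799/3948 = 108.9060
OR_MH = (133.0654 + 159.0517) / (35.5683 + 108.9060) = 292.1170 / 144.4743 = 2.02193

2.02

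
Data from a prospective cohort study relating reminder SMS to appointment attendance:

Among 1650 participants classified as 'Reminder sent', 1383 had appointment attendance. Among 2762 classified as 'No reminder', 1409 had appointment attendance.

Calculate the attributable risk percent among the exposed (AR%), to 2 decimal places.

From the description: a = 1383, b = 267, c = 1409, d = 1353.
Risk in exposed = 1383/1650 = 0.83818; risk in unexposed = 1409/2762 = 0.51014.
RR = 0.83818/0.51014 = 1.64305
AR% = (RR − 1)/RR × 100 = (1.64305 − 1)/1.64305 × 100 = 39.1376%

39.14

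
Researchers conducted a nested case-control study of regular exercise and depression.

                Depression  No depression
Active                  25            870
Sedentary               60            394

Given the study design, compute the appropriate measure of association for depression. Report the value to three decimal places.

Cells: a = 25, b = 870, c = 60, d = 394.
This is a nested case-control study: participants were sampled on outcome status, so risks in the source population cannot be estimated directly — relative risk is not valid here. The odds ratio is the appropriate measure.
OR = (a·d)/(b·c) = (25 × 394) / (870 × 60) = 9850 / 52200 = 0.18870

0.189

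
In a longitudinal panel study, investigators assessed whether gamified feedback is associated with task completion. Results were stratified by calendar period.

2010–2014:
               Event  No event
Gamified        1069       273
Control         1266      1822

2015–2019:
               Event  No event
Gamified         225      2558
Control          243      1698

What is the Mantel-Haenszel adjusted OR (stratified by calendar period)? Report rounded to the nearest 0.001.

OR_MH = Σ(aᵢdᵢ/nᵢ) / Σ(bᵢcᵢ/nᵢ), where nᵢ is the stratum total.
Stratum 1 (2010–2014): n = 4430; a·d/n = 1069·1822/4430 = 439.6655; b·c/n = 273·1266/4430 = 78.0176
Stratum 2 (2015–2019): n = 4724; a·d/n = 225·1698/4724 = 80.8743; b·c/n = 2558·243/4724 = 131.5821
OR_MH = (439.6655 + 80.8743) / (78.0176 + 131.5821) = 520.5397 / 209.5997 = 2.48349

2.483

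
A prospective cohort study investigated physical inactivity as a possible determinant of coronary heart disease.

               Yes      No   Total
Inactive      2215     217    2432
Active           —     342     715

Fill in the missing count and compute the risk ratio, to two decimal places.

The missing cell is in the unexposed row: 715 − 342 = 373.
So a = 2215, b = 217, c = 373, d = 342.
RR = [a/(a+b)] / [c/(c+d)] = (2215/2432) / (373/715) = 0.91077/0.52168 = 1.74585

1.75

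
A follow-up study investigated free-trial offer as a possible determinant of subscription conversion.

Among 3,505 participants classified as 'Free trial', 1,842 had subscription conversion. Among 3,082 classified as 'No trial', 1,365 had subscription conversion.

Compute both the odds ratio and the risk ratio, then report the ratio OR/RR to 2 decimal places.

1.17

From the description: a = 1842, b = 1663, c = 1365, d = 1717.
OR = (1842·1717)/(1663·1365) = 3162714/2269995 = 1.39327
Risk in exposed = 1842/3505 = 0.52553; risk in unexposed = 1365/3082 = 0.44289; RR = 1.18659
OR/RR = 1.39327 / 1.18659 = 1.17418
The outcome is not rare, so the OR lies further from 1 than the RR.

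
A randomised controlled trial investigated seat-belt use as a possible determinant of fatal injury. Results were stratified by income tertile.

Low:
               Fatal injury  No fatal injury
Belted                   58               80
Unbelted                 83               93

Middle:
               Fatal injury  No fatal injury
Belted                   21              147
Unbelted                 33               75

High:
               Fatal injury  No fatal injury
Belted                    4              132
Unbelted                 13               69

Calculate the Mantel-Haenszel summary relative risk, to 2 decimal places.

0.65

RR_MH = Σ(aᵢ·n₀ᵢ/nᵢ) / Σ(cᵢ·n₁ᵢ/nᵢ), with n₁ᵢ = aᵢ+bᵢ (exposed), n₀ᵢ = cᵢ+dᵢ (unexposed), nᵢ = n₁ᵢ+n₀ᵢ.
Stratum 1 (Low): n₁ = 138, n₀ = 176, n = 314; a·n₀/n = 58·176/314 = 32.5096; c·n₁/n = 83·138/314 = 36.4777
Stratum 2 (Middle): n₁ = 168, n₀ = 108, n = 276; a·n₀/n = 21·108/276 = 8.2174; c·n₁/n = 33·168/276 = 20.0870
Stratum 3 (High): n₁ = 136, n₀ = 82, n = 218; a·n₀/n = 4·82/218 = 1.5046; c·n₁/n = 13·136/218 = 8.1101
RR_MH = (32.5096 + 8.2174 + 1.5046) / (36.4777 + 20.0870 + 8.1101) = 42.2315 / 64.6748 = 0.65298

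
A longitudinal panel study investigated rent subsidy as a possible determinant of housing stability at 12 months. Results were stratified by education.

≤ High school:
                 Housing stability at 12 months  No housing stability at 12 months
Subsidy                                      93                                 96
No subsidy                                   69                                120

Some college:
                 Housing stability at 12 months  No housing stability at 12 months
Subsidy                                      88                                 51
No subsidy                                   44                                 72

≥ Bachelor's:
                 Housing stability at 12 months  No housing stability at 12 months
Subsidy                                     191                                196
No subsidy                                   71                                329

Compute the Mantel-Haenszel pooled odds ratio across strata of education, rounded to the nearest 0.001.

OR_MH = Σ(aᵢdᵢ/nᵢ) / Σ(bᵢcᵢ/nᵢ), where nᵢ is the stratum total.
Stratum 1 (≤ High school): n = 378; a·d/n = 93·120/378 = 29.5238; b·c/n = 96·69/378 = 17.5238
Stratum 2 (Some college): n = 255; a·d/n = 88·72/255 = 24.8471; b·c/n = 51·44/255 = 8.8000
Stratum 3 (≥ Bachelor's): n = 787; a·d/n = 191·329/787 = 79.8463; b·c/n = 196·71/787 = 17.6823
OR_MH = (29.5238 + 24.8471 + 79.8463) / (17.5238 + 8.8000 + 17.6823) = 134.2171 / 44.0061 = 3.04996

3.050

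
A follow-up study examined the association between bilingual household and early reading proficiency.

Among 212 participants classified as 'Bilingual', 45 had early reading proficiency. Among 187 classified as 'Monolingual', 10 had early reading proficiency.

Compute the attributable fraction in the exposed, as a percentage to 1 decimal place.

From the description: a = 45, b = 167, c = 10, d = 177.
Risk in exposed = 45/212 = 0.21226; risk in unexposed = 10/187 = 0.05348.
RR = 0.21226/0.05348 = 3.96934
AR% = (RR − 1)/RR × 100 = (3.96934 − 1)/3.96934 × 100 = 74.8069%

74.8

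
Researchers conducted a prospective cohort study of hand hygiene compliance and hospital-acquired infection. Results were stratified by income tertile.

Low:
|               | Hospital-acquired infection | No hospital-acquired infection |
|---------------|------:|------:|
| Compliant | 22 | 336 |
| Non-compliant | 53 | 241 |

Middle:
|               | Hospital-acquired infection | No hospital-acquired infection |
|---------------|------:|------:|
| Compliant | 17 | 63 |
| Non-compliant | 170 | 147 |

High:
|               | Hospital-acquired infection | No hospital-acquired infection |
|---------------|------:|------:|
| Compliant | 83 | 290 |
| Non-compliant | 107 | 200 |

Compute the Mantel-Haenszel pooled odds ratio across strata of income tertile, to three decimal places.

OR_MH = Σ(aᵢdᵢ/nᵢ) / Σ(bᵢcᵢ/nᵢ), where nᵢ is the stratum total.
Stratum 1 (Low): n = 652; a·d/n = 22·241/652 = 8.1319; b·c/n = 336·53/652 = 27.3129
Stratum 2 (Middle): n = 397; a·d/n = 17·147/397 = 6.2947; b·c/n = 63·170/397 = 26.9773
Stratum 3 (High): n = 680; a·d/n = 83·200/680 = 24.4118; b·c/n = 290·107/680 = 45.6324
OR_MH = (8.1319 + 6.2947 + 24.4118) / (27.3129 + 26.9773 + 45.6324) = 38.8384 / 99.9226 = 0.38868

0.389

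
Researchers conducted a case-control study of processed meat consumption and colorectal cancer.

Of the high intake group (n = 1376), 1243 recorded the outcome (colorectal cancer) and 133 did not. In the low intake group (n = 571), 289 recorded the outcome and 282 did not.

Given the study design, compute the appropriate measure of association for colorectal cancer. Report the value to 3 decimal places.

9.119

From the description: a = 1243, b = 133, c = 289, d = 282.
This is a case-control study: participants were sampled on outcome status, so risks in the source population cannot be estimated directly — relative risk is not valid here. The odds ratio is the appropriate measure.
OR = (a·d)/(b·c) = (1243 × 282) / (133 × 289) = 350526 / 38437 = 9.11949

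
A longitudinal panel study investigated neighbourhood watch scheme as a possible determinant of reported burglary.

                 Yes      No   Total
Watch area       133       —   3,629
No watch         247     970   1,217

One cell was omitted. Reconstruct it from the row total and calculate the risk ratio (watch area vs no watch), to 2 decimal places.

0.18

The missing cell is in the exposed row: 3629 − 133 = 3496.
So a = 133, b = 3496, c = 247, d = 970.
RR = [a/(a+b)] / [c/(c+d)] = (133/3629) / (247/1217) = 0.03665/0.20296 = 0.18058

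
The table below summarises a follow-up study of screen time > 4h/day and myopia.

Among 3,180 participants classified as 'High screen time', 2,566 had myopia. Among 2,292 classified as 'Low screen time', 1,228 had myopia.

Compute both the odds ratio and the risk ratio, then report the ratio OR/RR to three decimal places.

2.404

From the description: a = 2566, b = 614, c = 1228, d = 1064.
OR = (2566·1064)/(614·1228) = 2730224/753992 = 3.62103
Risk in exposed = 2566/3180 = 0.80692; risk in unexposed = 1228/2292 = 0.53578; RR = 1.50607
OR/RR = 3.62103 / 1.50607 = 2.40428
The outcome is not rare, so the OR lies further from 1 than the RR.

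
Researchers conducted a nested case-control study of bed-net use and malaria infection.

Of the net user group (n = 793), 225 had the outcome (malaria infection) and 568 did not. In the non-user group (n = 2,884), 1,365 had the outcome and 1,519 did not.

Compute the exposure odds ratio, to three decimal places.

0.441

From the description: a = 225, b = 568, c = 1365, d = 1519.
OR = (a·d)/(b·c) = (225 × 1519) / (568 × 1365) = 341775 / 775320 = 0.44082
Exposure is associated with lower odds of malaria infection (OR = 0.44 < 1).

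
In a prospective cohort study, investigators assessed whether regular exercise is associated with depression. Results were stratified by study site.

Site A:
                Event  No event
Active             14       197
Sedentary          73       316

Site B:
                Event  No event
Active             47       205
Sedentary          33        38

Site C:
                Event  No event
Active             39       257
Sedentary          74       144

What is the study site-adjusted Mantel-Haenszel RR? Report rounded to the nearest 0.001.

RR_MH = Σ(aᵢ·n₀ᵢ/nᵢ) / Σ(cᵢ·n₁ᵢ/nᵢ), with n₁ᵢ = aᵢ+bᵢ (exposed), n₀ᵢ = cᵢ+dᵢ (unexposed), nᵢ = n₁ᵢ+n₀ᵢ.
Stratum 1 (Site A): n₁ = 211, n₀ = 389, n = 600; a·n₀/n = 14·389/600 = 9.0767; c·n₁/n = 73·211/600 = 25.6717
Stratum 2 (Site B): n₁ = 252, n₀ = 71, n = 323; a·n₀/n = 47·71/323 = 10.3313; c·n₁/n = 33·252/323 = 25.7461
Stratum 3 (Site C): n₁ = 296, n₀ = 218, n = 514; a·n₀/n = 39·218/514 = 16.5409; c·n₁/n = 74·296/514 = 42.6148
RR_MH = (9.0767 + 10.3313 + 16.5409) / (25.6717 + 25.7461 + 42.6148) = 35.9488 / 94.0326 = 0.38230

0.382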